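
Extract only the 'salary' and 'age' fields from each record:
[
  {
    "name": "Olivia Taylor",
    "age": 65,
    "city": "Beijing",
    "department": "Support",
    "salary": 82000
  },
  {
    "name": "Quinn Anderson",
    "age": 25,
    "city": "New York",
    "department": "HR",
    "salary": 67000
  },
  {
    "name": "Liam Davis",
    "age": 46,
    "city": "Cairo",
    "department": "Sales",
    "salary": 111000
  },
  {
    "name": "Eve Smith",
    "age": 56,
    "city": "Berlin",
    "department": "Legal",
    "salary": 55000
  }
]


Original: 4 records with fields: name, age, city, department, salary
Keep: ['salary', 'age']
Drop: ['name', 'city', 'department']
Result: 4 records, 2 fields each

[
  {
    "salary": 82000,
    "age": 65
  },
  {
    "salary": 67000,
    "age": 25
  },
  {
    "salary": 111000,
    "age": 46
  },
  {
    "salary": 55000,
    "age": 56
  }
]


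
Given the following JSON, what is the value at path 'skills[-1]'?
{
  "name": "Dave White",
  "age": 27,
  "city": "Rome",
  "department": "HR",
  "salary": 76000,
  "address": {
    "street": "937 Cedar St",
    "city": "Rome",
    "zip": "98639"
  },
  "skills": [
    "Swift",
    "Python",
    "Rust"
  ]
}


Query: skills[-1]
Path: skills -> last element
Value: Rust

Rust


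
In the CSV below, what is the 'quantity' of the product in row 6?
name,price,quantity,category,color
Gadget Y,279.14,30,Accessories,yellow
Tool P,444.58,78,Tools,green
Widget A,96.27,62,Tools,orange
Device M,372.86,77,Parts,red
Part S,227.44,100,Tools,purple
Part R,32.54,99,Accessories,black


Query: Row 6 ('Part R'), column 'quantity'
Value: 99

99


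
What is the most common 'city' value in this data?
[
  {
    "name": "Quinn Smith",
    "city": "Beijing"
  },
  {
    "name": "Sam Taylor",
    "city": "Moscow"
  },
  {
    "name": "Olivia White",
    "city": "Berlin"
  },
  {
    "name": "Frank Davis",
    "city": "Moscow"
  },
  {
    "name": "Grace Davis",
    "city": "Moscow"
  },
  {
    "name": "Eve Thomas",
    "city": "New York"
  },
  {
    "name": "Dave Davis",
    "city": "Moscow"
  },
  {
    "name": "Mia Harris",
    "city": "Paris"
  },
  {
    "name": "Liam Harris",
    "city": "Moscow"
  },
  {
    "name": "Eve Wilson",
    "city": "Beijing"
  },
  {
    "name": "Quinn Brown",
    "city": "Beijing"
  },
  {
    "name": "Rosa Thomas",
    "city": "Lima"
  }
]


Counting 'city' values across 12 records:

  Moscow: 5 #####
  Beijing: 3 ###
  Berlin: 1 #
  New York: 1 #
  Paris: 1 #
  Lima: 1 #

Most common: Moscow (5 times)

Moscow (5 times)


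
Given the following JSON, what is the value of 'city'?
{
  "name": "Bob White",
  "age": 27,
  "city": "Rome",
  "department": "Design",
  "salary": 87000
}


Looking up field 'city'
Value: Rome

Rome


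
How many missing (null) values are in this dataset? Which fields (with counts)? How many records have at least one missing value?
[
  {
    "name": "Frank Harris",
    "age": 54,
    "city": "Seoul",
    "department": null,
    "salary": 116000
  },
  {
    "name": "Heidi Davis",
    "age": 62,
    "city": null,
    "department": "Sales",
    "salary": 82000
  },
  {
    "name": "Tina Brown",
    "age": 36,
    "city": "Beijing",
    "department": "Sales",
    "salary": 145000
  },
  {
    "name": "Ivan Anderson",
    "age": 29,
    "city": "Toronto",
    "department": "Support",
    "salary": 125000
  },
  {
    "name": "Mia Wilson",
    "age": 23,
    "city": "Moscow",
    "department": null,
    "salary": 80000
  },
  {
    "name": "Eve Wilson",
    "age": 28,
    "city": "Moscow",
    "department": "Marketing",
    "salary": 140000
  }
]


Checking for missing (null) values in 6 records:

  Frank Harris: department
  Heidi Davis: city
  Tina Brown: complete
  Ivan Anderson: complete
  Mia Wilson: department
  Eve Wilson: complete

Per field:
  name: 0 missing
  age: 0 missing
  city: 1 missing
  department: 2 missing
  salary: 0 missing

Total missing values: 3
Records with any missing: 3

3 missing values (city: 1, department: 2); 3 incomplete records


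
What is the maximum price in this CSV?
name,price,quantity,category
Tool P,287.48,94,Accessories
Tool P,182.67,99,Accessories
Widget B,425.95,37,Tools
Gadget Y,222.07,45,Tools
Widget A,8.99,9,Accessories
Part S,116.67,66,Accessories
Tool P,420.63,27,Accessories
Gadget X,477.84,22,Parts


Computing maximum price:
Values: [287.48, 182.67, 425.95, 222.07, 8.99, 116.67, 420.63, 477.84]
Max = 477.84

477.84


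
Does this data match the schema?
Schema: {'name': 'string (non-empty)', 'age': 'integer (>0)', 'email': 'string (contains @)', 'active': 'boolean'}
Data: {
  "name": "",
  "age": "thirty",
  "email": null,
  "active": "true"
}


Validating each field against schema:
  name: FAIL ("" is an empty string)
  age: FAIL ("thirty" is not an integer)
  email: FAIL (null is not a string)
  active: FAIL ("true" is not a boolean)

Result: INVALID (4 errors: name, age, email, active)

INVALID (4 errors: name, age, email, active)


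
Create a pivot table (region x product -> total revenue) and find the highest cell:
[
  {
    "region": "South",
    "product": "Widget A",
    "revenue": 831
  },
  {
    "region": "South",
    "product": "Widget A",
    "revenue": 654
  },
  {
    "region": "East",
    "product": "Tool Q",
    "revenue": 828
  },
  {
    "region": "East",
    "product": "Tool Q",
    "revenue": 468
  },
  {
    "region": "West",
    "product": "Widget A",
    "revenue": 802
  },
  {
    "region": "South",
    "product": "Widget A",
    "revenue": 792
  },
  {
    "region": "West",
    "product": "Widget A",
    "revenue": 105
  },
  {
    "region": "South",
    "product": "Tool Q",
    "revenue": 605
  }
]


Pivot: region (rows) x product (columns) -> total revenue

     Tool Q        Widget A    
East          1296             0  
South          605          2277  
West             0           907  

Highest: South / Widget A = $2277

South / Widget A = $2277


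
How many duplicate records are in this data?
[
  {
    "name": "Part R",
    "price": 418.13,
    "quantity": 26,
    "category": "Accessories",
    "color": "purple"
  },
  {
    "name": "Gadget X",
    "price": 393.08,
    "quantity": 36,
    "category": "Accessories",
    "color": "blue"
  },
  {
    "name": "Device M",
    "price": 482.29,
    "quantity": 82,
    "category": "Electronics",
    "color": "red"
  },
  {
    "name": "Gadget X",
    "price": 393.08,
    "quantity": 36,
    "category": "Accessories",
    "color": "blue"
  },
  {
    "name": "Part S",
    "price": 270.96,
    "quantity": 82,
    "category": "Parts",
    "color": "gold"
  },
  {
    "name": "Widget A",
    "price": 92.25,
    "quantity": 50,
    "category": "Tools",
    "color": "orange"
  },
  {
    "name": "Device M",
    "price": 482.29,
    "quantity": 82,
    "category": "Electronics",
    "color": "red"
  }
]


Checking 7 records for duplicates:

  Row 1: Part R ($418.13, qty 26)
  Row 2: Gadget X ($393.08, qty 36)
  Row 3: Device M ($482.29, qty 82)
  Row 4: Gadget X ($393.08, qty 36) <-- DUPLICATE
  Row 5: Part S ($270.96, qty 82)
  Row 6: Widget A ($92.25, qty 50)
  Row 7: Device M ($482.29, qty 82) <-- DUPLICATE

Duplicates found: 2
Unique records: 5

2 duplicates, 5 unique


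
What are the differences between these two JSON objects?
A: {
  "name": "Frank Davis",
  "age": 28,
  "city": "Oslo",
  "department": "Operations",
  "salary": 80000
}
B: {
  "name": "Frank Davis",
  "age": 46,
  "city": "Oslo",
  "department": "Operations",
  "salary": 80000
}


Comparing each field (in key order):
  name: same
  age: DIFFERENT
  city: same
  department: same
  salary: same
Differences:
  age: 28 -> 46

1 field(s) changed

1 change: age


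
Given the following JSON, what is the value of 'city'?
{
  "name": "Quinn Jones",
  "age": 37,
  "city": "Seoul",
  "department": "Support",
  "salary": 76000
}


Looking up field 'city'
Value: Seoul

Seoul


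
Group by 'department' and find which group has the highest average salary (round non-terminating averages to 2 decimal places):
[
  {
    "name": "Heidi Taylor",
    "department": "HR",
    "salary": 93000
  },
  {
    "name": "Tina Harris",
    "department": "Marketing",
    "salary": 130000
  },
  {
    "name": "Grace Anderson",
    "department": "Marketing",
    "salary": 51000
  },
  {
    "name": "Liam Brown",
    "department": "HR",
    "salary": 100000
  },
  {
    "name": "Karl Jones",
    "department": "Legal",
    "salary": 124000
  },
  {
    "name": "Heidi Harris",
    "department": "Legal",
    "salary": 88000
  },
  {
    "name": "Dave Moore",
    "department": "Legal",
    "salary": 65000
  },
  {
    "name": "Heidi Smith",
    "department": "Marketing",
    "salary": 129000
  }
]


Group by: department

Groups:
  HR: 2 people, avg salary = 193000/2 = $96500
  Legal: 3 people, avg salary = 277000/3 ≈ $92333.33
  Marketing: 3 people, avg salary = 310000/3 ≈ $103333.33

Highest average salary: Marketing (≈$103333.33)

Marketing (≈$103333.33)


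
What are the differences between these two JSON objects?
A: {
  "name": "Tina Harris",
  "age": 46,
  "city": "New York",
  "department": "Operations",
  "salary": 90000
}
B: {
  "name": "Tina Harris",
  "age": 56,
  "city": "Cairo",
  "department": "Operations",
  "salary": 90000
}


Comparing each field (in key order):
  name: same
  age: DIFFERENT
  city: DIFFERENT
  department: same
  salary: same
Differences:
  age: 46 -> 56
  city: New York -> Cairo

2 field(s) changed

2 changes: age, city


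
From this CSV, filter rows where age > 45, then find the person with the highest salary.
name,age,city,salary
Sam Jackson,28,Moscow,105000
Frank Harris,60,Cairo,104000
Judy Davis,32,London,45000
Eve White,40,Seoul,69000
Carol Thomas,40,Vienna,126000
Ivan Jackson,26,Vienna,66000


Filter: age > 45
Sort by: salary (descending)

Filtered records (1):
  Frank Harris, age 60, salary $104000

Highest salary: Frank Harris ($104000)

Frank Harris


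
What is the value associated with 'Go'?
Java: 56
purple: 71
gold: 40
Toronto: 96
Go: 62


Looking up key 'Go'
Value: 62

62


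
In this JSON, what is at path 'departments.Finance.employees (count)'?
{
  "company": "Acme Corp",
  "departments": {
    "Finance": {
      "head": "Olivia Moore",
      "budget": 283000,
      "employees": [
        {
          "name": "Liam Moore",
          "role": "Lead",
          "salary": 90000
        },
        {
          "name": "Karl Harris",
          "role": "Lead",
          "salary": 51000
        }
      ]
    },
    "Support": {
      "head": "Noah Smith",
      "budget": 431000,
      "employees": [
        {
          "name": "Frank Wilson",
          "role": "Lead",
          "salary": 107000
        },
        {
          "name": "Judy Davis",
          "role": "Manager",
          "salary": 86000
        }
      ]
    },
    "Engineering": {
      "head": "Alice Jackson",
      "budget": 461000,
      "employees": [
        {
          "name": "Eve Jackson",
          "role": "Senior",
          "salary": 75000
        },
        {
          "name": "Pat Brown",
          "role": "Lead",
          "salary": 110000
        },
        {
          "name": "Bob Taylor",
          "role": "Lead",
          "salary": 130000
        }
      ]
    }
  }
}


Path: departments.Finance.employees (count)

Navigate:
  -> departments
  -> Finance
  -> employees (array, length 2)

2


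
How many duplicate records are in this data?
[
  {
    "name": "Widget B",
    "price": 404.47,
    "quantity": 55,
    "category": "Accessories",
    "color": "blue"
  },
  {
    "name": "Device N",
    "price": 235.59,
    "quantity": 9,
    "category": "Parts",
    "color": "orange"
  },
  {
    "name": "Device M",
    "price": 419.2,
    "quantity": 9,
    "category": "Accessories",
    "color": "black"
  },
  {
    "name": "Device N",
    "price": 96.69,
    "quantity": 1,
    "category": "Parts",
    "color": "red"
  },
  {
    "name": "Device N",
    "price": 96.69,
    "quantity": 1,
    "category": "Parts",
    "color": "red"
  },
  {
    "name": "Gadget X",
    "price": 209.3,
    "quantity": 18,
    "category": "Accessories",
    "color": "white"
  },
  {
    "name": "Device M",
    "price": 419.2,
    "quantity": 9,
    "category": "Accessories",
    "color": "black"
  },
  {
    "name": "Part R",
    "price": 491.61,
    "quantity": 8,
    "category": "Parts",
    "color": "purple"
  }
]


Checking 8 records for duplicates:

  Row 1: Widget B ($404.47, qty 55)
  Row 2: Device N ($235.59, qty 9)
  Row 3: Device M ($419.2, qty 9)
  Row 4: Device N ($96.69, qty 1)
  Row 5: Device N ($96.69, qty 1) <-- DUPLICATE
  Row 6: Gadget X ($209.3, qty 18)
  Row 7: Device M ($419.2, qty 9) <-- DUPLICATE
  Row 8: Part R ($491.61, qty 8)

Duplicates found: 2
Unique records: 6

2 duplicates, 6 unique


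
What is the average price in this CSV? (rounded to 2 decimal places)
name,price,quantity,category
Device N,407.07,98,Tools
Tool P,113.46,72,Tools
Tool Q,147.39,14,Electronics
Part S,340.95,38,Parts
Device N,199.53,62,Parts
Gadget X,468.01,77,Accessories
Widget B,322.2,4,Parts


Computing average price:
Values: [407.07, 113.46, 147.39, 340.95, 199.53, 468.01, 322.2]
Sum = 1998.61
Count = 7
Average = 1998.61/7 ≈ 285.52 (rounded to 2 decimal places)

285.52


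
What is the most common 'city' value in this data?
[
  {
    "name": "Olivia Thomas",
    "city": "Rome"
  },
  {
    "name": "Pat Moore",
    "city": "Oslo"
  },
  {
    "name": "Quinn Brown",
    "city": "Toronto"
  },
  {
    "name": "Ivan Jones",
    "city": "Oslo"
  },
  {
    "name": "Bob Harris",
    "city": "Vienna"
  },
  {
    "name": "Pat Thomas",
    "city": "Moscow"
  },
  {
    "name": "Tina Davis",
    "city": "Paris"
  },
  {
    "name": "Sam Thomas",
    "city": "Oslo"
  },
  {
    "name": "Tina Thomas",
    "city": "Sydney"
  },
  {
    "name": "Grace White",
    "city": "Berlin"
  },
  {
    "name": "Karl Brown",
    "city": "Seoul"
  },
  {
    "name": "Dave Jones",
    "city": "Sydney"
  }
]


Counting 'city' values across 12 records:

  Oslo: 3 ###
  Sydney: 2 ##
  Rome: 1 #
  Toronto: 1 #
  Vienna: 1 #
  Moscow: 1 #
  Paris: 1 #
  Berlin: 1 #
  Seoul: 1 #

Most common: Oslo (3 times)

Oslo (3 times)


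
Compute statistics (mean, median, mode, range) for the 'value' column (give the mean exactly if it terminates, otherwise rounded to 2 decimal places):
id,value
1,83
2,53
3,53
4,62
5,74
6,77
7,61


Data: [83, 53, 53, 62, 74, 77, 61]
Count: 7
Sum: 463
Mean: 463/7 ≈ 66.14 (rounded to 2 decimal places)
Sorted: [53, 53, 61, 62, 74, 77, 83]
Median: 62.0
Mode: 53 (2 times)
Range: 83 - 53 = 30
Min: 53, Max: 83

mean≈66.14, median=62.0, mode=53, range=30


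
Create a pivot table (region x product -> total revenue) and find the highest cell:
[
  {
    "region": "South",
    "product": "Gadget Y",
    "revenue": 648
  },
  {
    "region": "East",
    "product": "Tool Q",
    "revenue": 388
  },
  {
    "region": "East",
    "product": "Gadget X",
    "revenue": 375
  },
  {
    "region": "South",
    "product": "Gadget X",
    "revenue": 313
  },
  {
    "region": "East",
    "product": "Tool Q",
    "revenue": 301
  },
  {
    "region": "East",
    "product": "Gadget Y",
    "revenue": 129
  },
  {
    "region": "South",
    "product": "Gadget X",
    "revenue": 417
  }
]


Pivot: region (rows) x product (columns) -> total revenue

     Gadget X      Gadget Y      Tool Q      
East           375           129           689  
South          730           648             0  

Highest: South / Gadget X = $730

South / Gadget X = $730


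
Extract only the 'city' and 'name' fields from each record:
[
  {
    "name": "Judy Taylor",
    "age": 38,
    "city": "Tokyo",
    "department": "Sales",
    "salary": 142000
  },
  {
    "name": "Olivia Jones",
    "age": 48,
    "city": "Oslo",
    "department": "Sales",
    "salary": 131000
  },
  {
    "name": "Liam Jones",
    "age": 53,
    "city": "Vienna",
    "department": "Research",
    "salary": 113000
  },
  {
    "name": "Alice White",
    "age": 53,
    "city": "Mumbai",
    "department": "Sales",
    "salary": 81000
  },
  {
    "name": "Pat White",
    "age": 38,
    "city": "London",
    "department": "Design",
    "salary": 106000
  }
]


Original: 5 records with fields: name, age, city, department, salary
Keep: ['city', 'name']
Drop: ['age', 'department', 'salary']
Result: 5 records, 2 fields each

[
  {
    "city": "Tokyo",
    "name": "Judy Taylor"
  },
  {
    "city": "Oslo",
    "name": "Olivia Jones"
  },
  {
    "city": "Vienna",
    "name": "Liam Jones"
  },
  {
    "city": "Mumbai",
    "name": "Alice White"
  },
  {
    "city": "London",
    "name": "Pat White"
  }
]


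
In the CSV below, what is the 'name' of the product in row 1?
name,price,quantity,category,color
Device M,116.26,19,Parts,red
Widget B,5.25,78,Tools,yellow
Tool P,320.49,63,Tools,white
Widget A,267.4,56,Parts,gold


Query: Row 1 ('Device M'), column 'name'
Value: Device M

Device M


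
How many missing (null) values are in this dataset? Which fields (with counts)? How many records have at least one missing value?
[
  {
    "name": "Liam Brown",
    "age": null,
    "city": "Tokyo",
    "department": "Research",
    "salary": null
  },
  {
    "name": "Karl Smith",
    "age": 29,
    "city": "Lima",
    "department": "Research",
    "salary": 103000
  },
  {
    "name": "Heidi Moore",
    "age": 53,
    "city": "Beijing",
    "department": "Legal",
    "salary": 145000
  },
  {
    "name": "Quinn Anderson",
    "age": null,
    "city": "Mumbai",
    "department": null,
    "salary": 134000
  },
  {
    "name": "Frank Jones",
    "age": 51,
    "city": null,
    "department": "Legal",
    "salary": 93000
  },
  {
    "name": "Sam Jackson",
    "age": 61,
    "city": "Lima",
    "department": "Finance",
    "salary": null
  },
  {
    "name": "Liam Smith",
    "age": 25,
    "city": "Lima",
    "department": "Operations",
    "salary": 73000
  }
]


Checking for missing (null) values in 7 records:

  Liam Brown: age, salary
  Karl Smith: complete
  Heidi Moore: complete
  Quinn Anderson: age, department
  Frank Jones: city
  Sam Jackson: salary
  Liam Smith: complete

Per field:
  name: 0 missing
  age: 2 missing
  city: 1 missing
  department: 1 missing
  salary: 2 missing

Total missing values: 6
Records with any missing: 4

6 missing values (age: 2, city: 1, department: 1, salary: 2); 4 incomplete records


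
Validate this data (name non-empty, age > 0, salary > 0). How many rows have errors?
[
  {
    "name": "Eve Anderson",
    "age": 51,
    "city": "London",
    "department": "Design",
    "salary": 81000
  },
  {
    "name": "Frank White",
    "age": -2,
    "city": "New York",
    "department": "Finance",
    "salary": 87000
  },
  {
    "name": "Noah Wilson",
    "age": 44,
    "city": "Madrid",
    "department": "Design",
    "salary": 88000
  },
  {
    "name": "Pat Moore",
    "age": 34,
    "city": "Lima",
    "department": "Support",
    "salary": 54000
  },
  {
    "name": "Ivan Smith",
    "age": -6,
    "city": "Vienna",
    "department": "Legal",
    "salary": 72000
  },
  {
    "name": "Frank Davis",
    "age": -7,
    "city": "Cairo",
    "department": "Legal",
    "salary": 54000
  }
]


Validating 6 records:
Rules: name non-empty, age > 0, salary > 0

  Row 1 (Eve Anderson): OK
  Row 2 (Frank White): negative age: -2
  Row 3 (Noah Wilson): OK
  Row 4 (Pat Moore): OK
  Row 5 (Ivan Smith): negative age: -6
  Row 6 (Frank Davis): negative age: -7

Total errors: 3

3 errors


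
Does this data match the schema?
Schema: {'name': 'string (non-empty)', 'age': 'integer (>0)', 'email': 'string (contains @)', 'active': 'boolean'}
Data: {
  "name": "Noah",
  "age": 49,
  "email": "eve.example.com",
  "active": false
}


Validating each field against schema:
  name: OK (non-empty string)
  age: OK (positive integer)
  email: FAIL ("eve.example.com" does not contain @)
  active: OK (boolean)

Result: INVALID (1 error: email)

INVALID (1 error: email)


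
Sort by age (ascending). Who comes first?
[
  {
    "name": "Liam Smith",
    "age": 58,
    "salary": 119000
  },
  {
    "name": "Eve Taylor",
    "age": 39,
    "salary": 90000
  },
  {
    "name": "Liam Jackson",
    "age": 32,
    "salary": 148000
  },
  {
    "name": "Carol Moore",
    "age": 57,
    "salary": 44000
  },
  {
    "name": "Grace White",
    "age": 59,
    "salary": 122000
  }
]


Sort by: age (ascending)

Sorted order:
  1. Liam Jackson (age = 32)
  2. Eve Taylor (age = 39)
  3. Carol Moore (age = 57)
  4. Liam Smith (age = 58)
  5. Grace White (age = 59)

First: Liam Jackson

Liam Jackson


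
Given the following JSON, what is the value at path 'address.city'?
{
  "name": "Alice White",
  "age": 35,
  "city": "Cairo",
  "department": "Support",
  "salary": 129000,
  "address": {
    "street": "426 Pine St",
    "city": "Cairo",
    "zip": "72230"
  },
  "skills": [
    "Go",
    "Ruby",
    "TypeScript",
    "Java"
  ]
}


Query: address.city
Path: address -> city
Value: Cairo

Cairo


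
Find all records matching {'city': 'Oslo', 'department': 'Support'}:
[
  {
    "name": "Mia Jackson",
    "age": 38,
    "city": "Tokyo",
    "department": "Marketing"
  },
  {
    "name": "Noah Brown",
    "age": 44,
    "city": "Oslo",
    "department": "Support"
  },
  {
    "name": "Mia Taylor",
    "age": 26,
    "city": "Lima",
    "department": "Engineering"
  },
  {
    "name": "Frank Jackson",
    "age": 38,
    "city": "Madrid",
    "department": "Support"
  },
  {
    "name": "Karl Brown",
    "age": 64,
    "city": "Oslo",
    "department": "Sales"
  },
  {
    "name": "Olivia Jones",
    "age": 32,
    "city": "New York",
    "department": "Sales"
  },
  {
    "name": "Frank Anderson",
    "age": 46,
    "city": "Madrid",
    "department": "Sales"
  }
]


Search criteria: {'city': 'Oslo', 'department': 'Support'}

Checking 7 records:
  Mia Jackson: {city: Tokyo, department: Marketing}
  Noah Brown: {city: Oslo, department: Support} <-- MATCH
  Mia Taylor: {city: Lima, department: Engineering}
  Frank Jackson: {city: Madrid, department: Support}
  Karl Brown: {city: Oslo, department: Sales}
  Olivia Jones: {city: New York, department: Sales}
  Frank Anderson: {city: Madrid, department: Sales}

Matches: ["Noah Brown"]

["Noah Brown"]


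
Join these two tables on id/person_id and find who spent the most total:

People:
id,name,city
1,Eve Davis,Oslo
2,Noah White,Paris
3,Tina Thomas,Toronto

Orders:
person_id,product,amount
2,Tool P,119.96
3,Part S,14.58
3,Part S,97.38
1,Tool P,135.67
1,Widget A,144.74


Join on: people.id = orders.person_id

Joined rows:
  Noah White (Paris) bought Tool P for $119.96
  Tina Thomas (Toronto) bought Part S for $14.58
  Tina Thomas (Toronto) bought Part S for $97.38
  Eve Davis (Oslo) bought Tool P for $135.67
  Eve Davis (Oslo) bought Widget A for $144.74

Total per person:
  Eve Davis: $280.41
  Noah White: $119.96
  Tina Thomas: $111.96

Top spender: Eve Davis ($280.41)

Eve Davis ($280.41)


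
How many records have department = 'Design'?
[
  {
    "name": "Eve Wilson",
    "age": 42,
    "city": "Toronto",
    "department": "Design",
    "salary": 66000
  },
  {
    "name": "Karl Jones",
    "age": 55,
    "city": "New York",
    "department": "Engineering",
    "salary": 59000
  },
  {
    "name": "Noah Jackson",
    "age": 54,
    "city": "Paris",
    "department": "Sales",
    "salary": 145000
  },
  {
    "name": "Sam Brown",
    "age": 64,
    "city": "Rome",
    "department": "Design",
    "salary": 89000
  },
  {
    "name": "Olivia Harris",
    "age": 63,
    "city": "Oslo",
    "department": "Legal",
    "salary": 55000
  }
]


Data: 5 records
Condition: department = 'Design'

Checking each record:
  Eve Wilson: Design MATCH
  Karl Jones: Engineering
  Noah Jackson: Sales
  Sam Brown: Design MATCH
  Olivia Harris: Legal

Count: 2

2


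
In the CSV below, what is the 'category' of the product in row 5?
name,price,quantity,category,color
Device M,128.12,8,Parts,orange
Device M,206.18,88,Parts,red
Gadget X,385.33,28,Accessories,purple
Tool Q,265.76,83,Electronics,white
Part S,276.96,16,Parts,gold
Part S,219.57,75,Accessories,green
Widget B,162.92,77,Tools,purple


Query: Row 5 ('Part S'), column 'category'
Value: Parts

Parts


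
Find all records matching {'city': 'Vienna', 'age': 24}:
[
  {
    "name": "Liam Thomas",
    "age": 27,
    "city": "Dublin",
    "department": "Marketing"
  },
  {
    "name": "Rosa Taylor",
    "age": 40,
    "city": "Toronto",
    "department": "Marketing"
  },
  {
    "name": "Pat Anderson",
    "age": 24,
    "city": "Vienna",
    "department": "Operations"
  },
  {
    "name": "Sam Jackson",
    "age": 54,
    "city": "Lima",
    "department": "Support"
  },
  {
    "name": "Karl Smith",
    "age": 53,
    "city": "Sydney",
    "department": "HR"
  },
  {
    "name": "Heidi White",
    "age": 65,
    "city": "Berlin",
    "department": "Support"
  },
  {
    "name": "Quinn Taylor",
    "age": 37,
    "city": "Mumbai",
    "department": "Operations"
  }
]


Search criteria: {'city': 'Vienna', 'age': 24}

Checking 7 records:
  Liam Thomas: {city: Dublin, age: 27}
  Rosa Taylor: {city: Toronto, age: 40}
  Pat Anderson: {city: Vienna, age: 24} <-- MATCH
  Sam Jackson: {city: Lima, age: 54}
  Karl Smith: {city: Sydney, age: 53}
  Heidi White: {city: Berlin, age: 65}
  Quinn Taylor: {city: Mumbai, age: 37}

Matches: ["Pat Anderson"]

["Pat Anderson"]


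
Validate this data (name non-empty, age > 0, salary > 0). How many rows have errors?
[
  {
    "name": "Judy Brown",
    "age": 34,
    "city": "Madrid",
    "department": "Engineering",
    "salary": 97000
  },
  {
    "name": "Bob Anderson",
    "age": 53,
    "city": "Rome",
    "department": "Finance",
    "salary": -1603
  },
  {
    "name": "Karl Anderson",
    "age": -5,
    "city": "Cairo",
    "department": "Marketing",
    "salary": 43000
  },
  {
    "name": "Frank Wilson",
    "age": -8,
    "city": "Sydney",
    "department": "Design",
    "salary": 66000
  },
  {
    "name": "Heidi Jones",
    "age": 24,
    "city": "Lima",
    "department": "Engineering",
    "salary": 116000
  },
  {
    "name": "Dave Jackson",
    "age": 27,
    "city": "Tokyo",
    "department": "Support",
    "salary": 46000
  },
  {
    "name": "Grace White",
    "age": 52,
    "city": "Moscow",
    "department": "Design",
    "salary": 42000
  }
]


Validating 7 records:
Rules: name non-empty, age > 0, salary > 0

  Row 1 (Judy Brown): OK
  Row 2 (Bob Anderson): negative salary: -1603
  Row 3 (Karl Anderson): negative age: -5
  Row 4 (Frank Wilson): negative age: -8
  Row 5 (Heidi Jones): OK
  Row 6 (Dave Jackson): OK
  Row 7 (Grace White): OK

Total errors: 3

3 errors


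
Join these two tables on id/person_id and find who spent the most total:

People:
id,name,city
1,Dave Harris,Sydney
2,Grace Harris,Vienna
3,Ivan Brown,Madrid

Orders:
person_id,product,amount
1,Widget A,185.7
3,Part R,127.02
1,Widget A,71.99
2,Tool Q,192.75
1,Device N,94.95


Join on: people.id = orders.person_id

Joined rows:
  Dave Harris (Sydney) bought Widget A for $185.7
  Ivan Brown (Madrid) bought Part R for $127.02
  Dave Harris (Sydney) bought Widget A for $71.99
  Grace Harris (Vienna) bought Tool Q for $192.75
  Dave Harris (Sydney) bought Device N for $94.95

Total per person:
  Dave Harris: $352.64
  Grace Harris: $192.75
  Ivan Brown: $127.02

Top spender: Dave Harris ($352.64)

Dave Harris ($352.64)


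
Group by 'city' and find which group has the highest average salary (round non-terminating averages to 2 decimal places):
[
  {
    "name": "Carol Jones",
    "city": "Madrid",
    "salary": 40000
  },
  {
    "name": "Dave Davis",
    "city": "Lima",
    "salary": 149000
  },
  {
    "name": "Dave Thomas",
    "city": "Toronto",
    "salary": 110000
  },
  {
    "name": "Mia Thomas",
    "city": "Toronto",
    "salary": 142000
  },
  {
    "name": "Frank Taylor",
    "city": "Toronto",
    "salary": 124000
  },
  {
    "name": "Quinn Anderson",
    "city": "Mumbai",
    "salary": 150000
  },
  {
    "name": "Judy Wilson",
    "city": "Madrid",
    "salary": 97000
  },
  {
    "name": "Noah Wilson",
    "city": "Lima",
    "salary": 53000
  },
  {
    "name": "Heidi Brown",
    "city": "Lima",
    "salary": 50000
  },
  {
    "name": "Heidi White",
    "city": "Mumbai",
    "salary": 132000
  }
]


Group by: city

Groups:
  Lima: 3 people, avg salary = 252000/3 = $84000
  Madrid: 2 people, avg salary = 137000/2 = $68500
  Mumbai: 2 people, avg salary = 282000/2 = $141000
  Toronto: 3 people, avg salary = 376000/3 ≈ $125333.33

Highest average salary: Mumbai ($141000)

Mumbai ($141000)


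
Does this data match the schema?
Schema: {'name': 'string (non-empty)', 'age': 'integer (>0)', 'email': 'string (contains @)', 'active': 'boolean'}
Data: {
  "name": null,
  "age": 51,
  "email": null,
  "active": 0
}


Validating each field against schema:
  name: FAIL (null is not a string)
  age: OK (positive integer)
  email: FAIL (null is not a string)
  active: FAIL (0 is not a boolean)

Result: INVALID (3 errors: name, email, active)

INVALID (3 errors: name, email, active)


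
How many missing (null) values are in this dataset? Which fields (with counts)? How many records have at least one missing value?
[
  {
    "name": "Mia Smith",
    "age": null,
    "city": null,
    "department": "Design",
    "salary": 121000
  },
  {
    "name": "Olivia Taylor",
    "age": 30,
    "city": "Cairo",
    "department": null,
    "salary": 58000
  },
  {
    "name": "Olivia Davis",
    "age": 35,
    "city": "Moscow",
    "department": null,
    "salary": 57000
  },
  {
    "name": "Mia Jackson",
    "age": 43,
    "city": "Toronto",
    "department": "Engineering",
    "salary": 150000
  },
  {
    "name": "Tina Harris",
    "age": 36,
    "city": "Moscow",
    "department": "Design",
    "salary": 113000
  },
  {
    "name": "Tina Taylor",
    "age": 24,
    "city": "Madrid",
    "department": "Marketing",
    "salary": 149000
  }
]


Checking for missing (null) values in 6 records:

  Mia Smith: age, city
  Olivia Taylor: department
  Olivia Davis: department
  Mia Jackson: complete
  Tina Harris: complete
  Tina Taylor: complete

Per field:
  name: 0 missing
  age: 1 missing
  city: 1 missing
  department: 2 missing
  salary: 0 missing

Total missing values: 4
Records with any missing: 3

4 missing values (age: 1, city: 1, department: 2); 3 incomplete records


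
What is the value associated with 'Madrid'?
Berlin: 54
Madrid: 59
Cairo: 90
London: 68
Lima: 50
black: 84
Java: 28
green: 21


Looking up key 'Madrid'
Value: 59

59


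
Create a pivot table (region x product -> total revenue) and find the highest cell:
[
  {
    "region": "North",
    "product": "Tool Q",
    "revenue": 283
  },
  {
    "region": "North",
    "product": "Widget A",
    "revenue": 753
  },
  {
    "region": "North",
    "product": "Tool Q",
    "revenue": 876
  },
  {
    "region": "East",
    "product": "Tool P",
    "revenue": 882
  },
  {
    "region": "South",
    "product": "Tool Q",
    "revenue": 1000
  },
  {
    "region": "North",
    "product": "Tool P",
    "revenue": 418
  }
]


Pivot: region (rows) x product (columns) -> total revenue

     Tool P        Tool Q        Widget A    
East           882             0             0  
North          418          1159           753  
South            0          1000             0  

Highest: North / Tool Q = $1159

North / Tool Q = $1159


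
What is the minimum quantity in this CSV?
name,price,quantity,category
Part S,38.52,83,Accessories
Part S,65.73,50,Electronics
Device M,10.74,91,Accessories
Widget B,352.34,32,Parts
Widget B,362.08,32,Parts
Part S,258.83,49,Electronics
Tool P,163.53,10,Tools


Computing minimum quantity:
Values: [83, 50, 91, 32, 32, 49, 10]
Min = 10

10


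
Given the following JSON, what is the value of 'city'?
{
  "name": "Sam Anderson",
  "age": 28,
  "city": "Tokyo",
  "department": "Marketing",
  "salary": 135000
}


Looking up field 'city'
Value: Tokyo

Tokyo


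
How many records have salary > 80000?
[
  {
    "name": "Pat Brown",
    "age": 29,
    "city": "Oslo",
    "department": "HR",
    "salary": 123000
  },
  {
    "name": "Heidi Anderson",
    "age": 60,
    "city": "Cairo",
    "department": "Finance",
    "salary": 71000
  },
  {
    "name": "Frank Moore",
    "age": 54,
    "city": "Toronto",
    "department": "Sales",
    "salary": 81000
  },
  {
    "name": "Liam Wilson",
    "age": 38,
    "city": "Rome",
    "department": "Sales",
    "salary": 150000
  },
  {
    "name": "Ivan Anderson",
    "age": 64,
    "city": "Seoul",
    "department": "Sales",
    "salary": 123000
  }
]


Data: 5 records
Condition: salary > 80000

Checking each record:
  Pat Brown: 123000 MATCH
  Heidi Anderson: 71000
  Frank Moore: 81000 MATCH
  Liam Wilson: 150000 MATCH
  Ivan Anderson: 123000 MATCH

Count: 4

4


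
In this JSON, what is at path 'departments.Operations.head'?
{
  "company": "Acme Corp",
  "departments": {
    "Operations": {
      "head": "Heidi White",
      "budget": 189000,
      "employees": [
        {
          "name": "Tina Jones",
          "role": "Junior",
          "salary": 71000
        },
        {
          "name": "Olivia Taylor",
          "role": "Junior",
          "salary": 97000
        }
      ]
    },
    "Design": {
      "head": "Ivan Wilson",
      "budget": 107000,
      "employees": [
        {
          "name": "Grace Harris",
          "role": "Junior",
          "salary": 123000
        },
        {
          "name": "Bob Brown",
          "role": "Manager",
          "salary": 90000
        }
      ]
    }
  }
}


Path: departments.Operations.head

Navigate:
  -> departments
  -> Operations
  -> head = 'Heidi White'

Heidi White


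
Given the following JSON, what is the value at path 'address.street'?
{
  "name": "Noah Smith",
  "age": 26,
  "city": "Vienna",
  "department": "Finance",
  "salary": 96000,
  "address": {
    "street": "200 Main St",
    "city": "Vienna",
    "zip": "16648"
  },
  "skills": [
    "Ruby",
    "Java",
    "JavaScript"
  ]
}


Query: address.street
Path: address -> street
Value: 200 Main St

200 Main St


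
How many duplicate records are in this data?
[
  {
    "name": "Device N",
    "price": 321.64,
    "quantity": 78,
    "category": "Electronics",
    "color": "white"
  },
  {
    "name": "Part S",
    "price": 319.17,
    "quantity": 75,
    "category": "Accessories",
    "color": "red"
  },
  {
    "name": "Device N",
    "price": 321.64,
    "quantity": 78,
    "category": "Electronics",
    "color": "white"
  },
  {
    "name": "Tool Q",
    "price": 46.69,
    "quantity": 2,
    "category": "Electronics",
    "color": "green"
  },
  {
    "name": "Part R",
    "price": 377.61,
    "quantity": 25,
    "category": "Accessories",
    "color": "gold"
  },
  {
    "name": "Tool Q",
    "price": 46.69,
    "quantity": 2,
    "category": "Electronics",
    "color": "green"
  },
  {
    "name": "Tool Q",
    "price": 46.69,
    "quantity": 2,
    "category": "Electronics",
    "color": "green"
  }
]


Checking 7 records for duplicates:

  Row 1: Device N ($321.64, qty 78)
  Row 2: Part S ($319.17, qty 75)
  Row 3: Device N ($321.64, qty 78) <-- DUPLICATE
  Row 4: Tool Q ($46.69, qty 2)
  Row 5: Part R ($377.61, qty 25)
  Row 6: Tool Q ($46.69, qty 2) <-- DUPLICATE
  Row 7: Tool Q ($46.69, qty 2) <-- DUPLICATE

Duplicates found: 3
Unique records: 4

3 duplicates, 4 unique


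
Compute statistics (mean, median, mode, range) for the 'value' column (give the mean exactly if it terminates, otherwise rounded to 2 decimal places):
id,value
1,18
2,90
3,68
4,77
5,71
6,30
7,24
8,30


Data: [18, 90, 68, 77, 71, 30, 24, 30]
Count: 8
Sum: 408
Mean: 408/8 = 51
Sorted: [18, 24, 30, 30, 68, 71, 77, 90]
Median: 49.0
Mode: 30 (2 times)
Range: 90 - 18 = 72
Min: 18, Max: 90

mean=51, median=49.0, mode=30, range=72


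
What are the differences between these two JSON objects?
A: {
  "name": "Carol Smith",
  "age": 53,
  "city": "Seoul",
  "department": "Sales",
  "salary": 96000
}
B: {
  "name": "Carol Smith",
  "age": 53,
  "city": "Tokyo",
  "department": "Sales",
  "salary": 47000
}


Comparing each field (in key order):
  name: same
  age: same
  city: DIFFERENT
  department: same
  salary: DIFFERENT
Differences:
  city: Seoul -> Tokyo
  salary: 96000 -> 47000

2 field(s) changed

2 changes: city, salary


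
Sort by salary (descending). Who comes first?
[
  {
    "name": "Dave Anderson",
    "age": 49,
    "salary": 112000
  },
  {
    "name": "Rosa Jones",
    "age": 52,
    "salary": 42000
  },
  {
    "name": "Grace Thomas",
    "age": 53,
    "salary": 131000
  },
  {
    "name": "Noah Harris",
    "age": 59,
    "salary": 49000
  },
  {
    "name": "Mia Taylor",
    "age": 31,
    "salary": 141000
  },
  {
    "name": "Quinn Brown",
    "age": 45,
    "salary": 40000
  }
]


Sort by: salary (descending)

Sorted order:
  1. Mia Taylor (salary = 141000)
  2. Grace Thomas (salary = 131000)
  3. Dave Anderson (salary = 112000)
  4. Noah Harris (salary = 49000)
  5. Rosa Jones (salary = 42000)
  6. Quinn Brown (salary = 40000)

First: Mia Taylor

Mia Taylor


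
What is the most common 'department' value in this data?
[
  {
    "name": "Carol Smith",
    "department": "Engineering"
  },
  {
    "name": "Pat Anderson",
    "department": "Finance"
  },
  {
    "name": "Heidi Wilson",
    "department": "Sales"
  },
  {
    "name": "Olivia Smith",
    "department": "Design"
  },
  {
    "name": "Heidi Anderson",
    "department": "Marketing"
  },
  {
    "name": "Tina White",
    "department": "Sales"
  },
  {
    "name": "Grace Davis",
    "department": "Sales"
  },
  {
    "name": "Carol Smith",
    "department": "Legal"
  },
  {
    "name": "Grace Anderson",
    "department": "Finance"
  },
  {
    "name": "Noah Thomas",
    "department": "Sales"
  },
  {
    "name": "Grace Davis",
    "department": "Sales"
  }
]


Counting 'department' values across 11 records:

  Sales: 5 #####
  Finance: 2 ##
  Engineering: 1 #
  Design: 1 #
  Marketing: 1 #
  Legal: 1 #

Most common: Sales (5 times)

Sales (5 times)


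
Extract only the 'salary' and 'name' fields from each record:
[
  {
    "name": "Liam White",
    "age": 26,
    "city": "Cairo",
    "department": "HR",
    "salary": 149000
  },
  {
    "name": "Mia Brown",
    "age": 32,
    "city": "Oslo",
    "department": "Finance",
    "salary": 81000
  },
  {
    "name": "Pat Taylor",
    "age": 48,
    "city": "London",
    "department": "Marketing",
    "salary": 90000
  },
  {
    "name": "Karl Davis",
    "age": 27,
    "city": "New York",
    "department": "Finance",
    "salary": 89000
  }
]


Original: 4 records with fields: name, age, city, department, salary
Keep: ['salary', 'name']
Drop: ['age', 'city', 'department']
Result: 4 records, 2 fields each

[
  {
    "salary": 149000,
    "name": "Liam White"
  },
  {
    "salary": 81000,
    "name": "Mia Brown"
  },
  {
    "salary": 90000,
    "name": "Pat Taylor"
  },
  {
    "salary": 89000,
    "name": "Karl Davis"
  }
]


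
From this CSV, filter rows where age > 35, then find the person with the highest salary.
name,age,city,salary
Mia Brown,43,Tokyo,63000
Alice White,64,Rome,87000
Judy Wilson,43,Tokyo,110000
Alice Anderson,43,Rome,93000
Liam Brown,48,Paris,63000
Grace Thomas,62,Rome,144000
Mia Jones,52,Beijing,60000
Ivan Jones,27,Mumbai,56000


Filter: age > 35
Sort by: salary (descending)

Filtered records (7):
  Grace Thomas, age 62, salary $144000
  Judy Wilson, age 43, salary $110000
  Alice Anderson, age 43, salary $93000
  Alice White, age 64, salary $87000
  Mia Brown, age 43, salary $63000
  Liam Brown, age 48, salary $63000
  Mia Jones, age 52, salary $60000

Highest salary: Grace Thomas ($144000)

Grace Thomas


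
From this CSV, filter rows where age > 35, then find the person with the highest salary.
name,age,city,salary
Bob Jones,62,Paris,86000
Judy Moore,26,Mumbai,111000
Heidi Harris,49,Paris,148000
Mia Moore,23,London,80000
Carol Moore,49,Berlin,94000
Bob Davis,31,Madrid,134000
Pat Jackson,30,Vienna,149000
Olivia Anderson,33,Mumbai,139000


Filter: age > 35
Sort by: salary (descending)

Filtered records (3):
  Heidi Harris, age 49, salary $148000
  Carol Moore, age 49, salary $94000
  Bob Jones, age 62, salary $86000

Highest salary: Heidi Harris ($148000)

Heidi Harris
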